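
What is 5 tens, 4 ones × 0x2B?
Convert 5 tens, 4 ones (place-value notation) → 5×10 + 4 = 54 (decimal)
Convert 0x2B (hexadecimal) → 2×16 + 11 = 43 (decimal)
Compute 54 × 43 = 2322
2322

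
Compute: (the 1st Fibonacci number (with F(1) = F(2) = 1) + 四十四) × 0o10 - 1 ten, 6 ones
Convert the 1st Fibonacci number (with F(1) = F(2) = 1) (Fibonacci index) → 1 (decimal)
Convert 四十四 (Chinese numeral) → 4×10 + 4 = 44 (decimal)
Convert 0o10 (octal) → 1×8 = 8 (decimal)
Convert 1 ten, 6 ones (place-value notation) → 1×10 + 6 = 16 (decimal)
Expression in decimal: (1 + 44) × 8 - 16
Parentheses first: 1 + 44 = 45
Multiply: 45 × 8 = 360
Subtract: 360 - 16 = 344
344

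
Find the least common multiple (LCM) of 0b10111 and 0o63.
Convert 0b10111 (binary) → 16 + 4 + 2 + 1 = 23 (decimal)
Convert 0o63 (octal) → 6×8 + 3 = 51 (decimal)
Compute lcm(23, 51) = 1173
1173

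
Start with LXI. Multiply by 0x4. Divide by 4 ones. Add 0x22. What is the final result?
Convert LXI (Roman numeral) → 50 + 10 + 1 = 61 (decimal)
Start: 61
Convert 0x4 (hexadecimal) → 4 (decimal)
61 × 4 = 244
Convert 4 ones (place-value notation) → 4 (decimal)
244 ÷ 4 = 61
Convert 0x22 (hexadecimal) → 2×16 + 2 = 34 (decimal)
61 + 34 = 95
95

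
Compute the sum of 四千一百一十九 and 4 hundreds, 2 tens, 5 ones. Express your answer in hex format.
Convert 四千一百一十九 (Chinese numeral) → 4×1000 + 1×100 + 1×10 + 9 = 4119 (decimal)
Convert 4 hundreds, 2 tens, 5 ones (place-value notation) → 4×100 + 2×10 + 5 = 425 (decimal)
Compute 4119 + 425 = 4544
Convert 4544 (decimal) → 4544 = 1×4096 + 1×256 + 12×16 → 0x11C0 (hexadecimal)
0x11C0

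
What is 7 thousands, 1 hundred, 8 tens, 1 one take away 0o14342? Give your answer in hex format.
Convert 7 thousands, 1 hundred, 8 tens, 1 one (place-value notation) → 7×1000 + 1×100 + 8×10 + 1 = 7181 (decimal)
Convert 0o14342 (octal) → 1×4096 + 4×512 + 3×64 + 4×8 + 2 = 6370 (decimal)
Compute 7181 - 6370 = 811
Convert 811 (decimal) → 811 = 3×256 + 2×16 + 11 → 0x32B (hexadecimal)
0x32B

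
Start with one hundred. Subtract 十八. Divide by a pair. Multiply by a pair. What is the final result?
Convert one hundred (English words) → 1×100 = 100 (decimal)
Start: 100
Convert 十八 (Chinese numeral) → 1×10 + 8 = 18 (decimal)
100 - 18 = 82
Convert a pair (colloquial) → 2 (decimal)
82 ÷ 2 = 41
Convert a pair (colloquial) → 2 (decimal)
41 × 2 = 82
82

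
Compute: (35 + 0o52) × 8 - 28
Convert 0o52 (octal) → 5×8 + 2 = 42 (decimal)
Expression in decimal: (35 + 42) × 8 - 28
Parentheses first: 35 + 42 = 77
Multiply: 77 × 8 = 616
Subtract: 616 - 28 = 588
588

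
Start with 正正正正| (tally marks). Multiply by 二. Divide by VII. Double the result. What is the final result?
Convert 正正正正| (tally marks) → 5 + 5 + 5 + 5 + 1 = 21 (decimal)
Start: 21
Convert 二 (Chinese numeral) → 2 (decimal)
21 × 2 = 42
Convert VII (Roman numeral) → 5 + 1 + 1 = 7 (decimal)
42 ÷ 7 = 6
6 × 2 = 12
12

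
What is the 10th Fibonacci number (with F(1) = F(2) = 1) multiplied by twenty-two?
Convert the 10th Fibonacci number (with F(1) = F(2) = 1) (Fibonacci index) → 1, 1, 2, 3, 5, 8, 13, 21, 34, 55 → 55 (decimal)
Convert twenty-two (English words) → 22 (decimal)
Compute 55 × 22 = 1210
1210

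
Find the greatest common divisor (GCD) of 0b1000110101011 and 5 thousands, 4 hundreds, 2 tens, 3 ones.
Convert 0b1000110101011 (binary) → 4096 + 256 + 128 + 32 + 8 + 2 + 1 = 4523 (decimal)
Convert 5 thousands, 4 hundreds, 2 tens, 3 ones (place-value notation) → 5×1000 + 4×100 + 2×10 + 3 = 5423 (decimal)
Compute gcd(4523, 5423) = 1
1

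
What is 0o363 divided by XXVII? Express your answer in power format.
Convert 0o363 (octal) → 3×64 + 6×8 + 3 = 243 (decimal)
Convert XXVII (Roman numeral) → 10 + 10 + 5 + 1 + 1 = 27 (decimal)
Compute 243 ÷ 27 = 9
Convert 9 (decimal) → 3^2 (power)
3^2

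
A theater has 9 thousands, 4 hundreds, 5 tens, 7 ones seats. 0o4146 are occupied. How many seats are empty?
Convert 9 thousands, 4 hundreds, 5 tens, 7 ones (place-value notation) → 9×1000 + 4×100 + 5×10 + 7 = 9457 (decimal)
Convert 0o4146 (octal) → 4×512 + 1×64 + 4×8 + 6 = 2150 (decimal)
Compute 9457 - 2150 = 7307
7307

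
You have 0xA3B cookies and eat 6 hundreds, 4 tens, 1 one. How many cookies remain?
Convert 0xA3B (hexadecimal) → 10×256 + 3×16 + 11 = 2619 (decimal)
Convert 6 hundreds, 4 tens, 1 one (place-value notation) → 6×100 + 4×10 + 1 = 641 (decimal)
Compute 2619 - 641 = 1978
1978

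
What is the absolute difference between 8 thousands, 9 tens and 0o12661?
Convert 8 thousands, 9 tens (place-value notation) → 8×1000 + 9×10 = 8090 (decimal)
Convert 0o12661 (octal) → 1×4096 + 2×512 + 6×64 + 6×8 + 1 = 5553 (decimal)
Compute |8090 - 5553| = 2537
2537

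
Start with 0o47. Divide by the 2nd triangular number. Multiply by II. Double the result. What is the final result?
Convert 0o47 (octal) → 4×8 + 7 = 39 (decimal)
Start: 39
Convert the 2nd triangular number (triangular index) → 2×3/2 = 3 (decimal)
39 ÷ 3 = 13
Convert II (Roman numeral) → 1 + 1 = 2 (decimal)
13 × 2 = 26
26 × 2 = 52
52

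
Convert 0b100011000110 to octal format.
Convert 0b100011000110 (binary) → 2048 + 128 + 64 + 4 + 2 = 2246 (decimal)
Convert 2246 (decimal) → 2246 = 4×512 + 3×64 + 6 → 0o4306 (octal)
0o4306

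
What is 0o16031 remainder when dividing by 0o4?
Convert 0o16031 (octal) → 1×4096 + 6×512 + 3×8 + 1 = 7193 (decimal)
Convert 0o4 (octal) → 4 (decimal)
Compute 7193 mod 4 = 1
1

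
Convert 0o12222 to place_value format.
Convert 0o12222 (octal) → 1×4096 + 2×512 + 2×64 + 2×8 + 2 = 5266 (decimal)
Convert 5266 (decimal) → 5266 = 5×1000 + 2×100 + 6×10 + 6 → 5 thousands, 2 hundreds, 6 tens, 6 ones (place-value notation)
5 thousands, 2 hundreds, 6 tens, 6 ones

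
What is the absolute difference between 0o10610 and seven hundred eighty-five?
Convert 0o10610 (octal) → 1×4096 + 6×64 + 1×8 = 4488 (decimal)
Convert seven hundred eighty-five (English words) → 7×100 + 85 = 785 (decimal)
Compute |4488 - 785| = 3703
3703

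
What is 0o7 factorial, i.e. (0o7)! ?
Convert 0o7 (octal) → 7 (decimal)
Compute 7! = 5040
5040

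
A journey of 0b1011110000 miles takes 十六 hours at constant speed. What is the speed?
Convert 0b1011110000 (binary) → 512 + 128 + 64 + 32 + 16 = 752 (decimal)
Convert 十六 (Chinese numeral) → 1×10 + 6 = 16 (decimal)
Compute 752 ÷ 16 = 47
47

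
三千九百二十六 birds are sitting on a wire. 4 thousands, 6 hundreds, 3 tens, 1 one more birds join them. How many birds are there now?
Convert 三千九百二十六 (Chinese numeral) → 3×1000 + 9×100 + 2×10 + 6 = 3926 (decimal)
Convert 4 thousands, 6 hundreds, 3 tens, 1 one (place-value notation) → 4×1000 + 6×100 + 3×10 + 1 = 4631 (decimal)
Compute 3926 + 4631 = 8557
8557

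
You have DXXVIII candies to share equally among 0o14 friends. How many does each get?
Convert DXXVIII (Roman numeral) → 500 + 10 + 10 + 5 + 1 + 1 + 1 = 528 (decimal)
Convert 0o14 (octal) → 1×8 + 4 = 12 (decimal)
Compute 528 ÷ 12 = 44
44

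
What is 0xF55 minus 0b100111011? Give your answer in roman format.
Convert 0xF55 (hexadecimal) → 15×256 + 5×16 + 5 = 3925 (decimal)
Convert 0b100111011 (binary) → 256 + 32 + 16 + 8 + 2 + 1 = 315 (decimal)
Compute 3925 - 315 = 3610
Convert 3610 (decimal) → 3610 = 1000 + 1000 + 1000 + 500 + 100 + 10 → MMMDCX (Roman numeral)
MMMDCX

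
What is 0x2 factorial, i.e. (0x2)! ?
Convert 0x2 (hexadecimal) → 2 (decimal)
Compute 2! = 2
2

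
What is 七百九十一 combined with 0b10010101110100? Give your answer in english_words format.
Convert 七百九十一 (Chinese numeral) → 7×100 + 9×10 + 1 = 791 (decimal)
Convert 0b10010101110100 (binary) → 8192 + 1024 + 256 + 64 + 32 + 16 + 4 = 9588 (decimal)
Compute 791 + 9588 = 10379
Convert 10379 (decimal) → 10379 = 10×1000 + 3×100 + 79 → ten thousand three hundred seventy-nine (English words)
ten thousand three hundred seventy-nine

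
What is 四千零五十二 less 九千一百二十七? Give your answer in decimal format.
Convert 四千零五十二 (Chinese numeral) → 4×1000 + 5×10 + 2 = 4052 (decimal)
Convert 九千一百二十七 (Chinese numeral) → 9×1000 + 1×100 + 2×10 + 7 = 9127 (decimal)
Compute 4052 - 9127 = -5075
-5075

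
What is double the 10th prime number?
The 10th prime number = 29
Compute 29 × 2 = 58
58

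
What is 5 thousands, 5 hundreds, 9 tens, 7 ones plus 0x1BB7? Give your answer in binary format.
Convert 5 thousands, 5 hundreds, 9 tens, 7 ones (place-value notation) → 5×1000 + 5×100 + 9×10 + 7 = 5597 (decimal)
Convert 0x1BB7 (hexadecimal) → 1×4096 + 11×256 + 11×16 + 7 = 7095 (decimal)
Compute 5597 + 7095 = 12692
Convert 12692 (decimal) → 12692 = 8192 + 4096 + 256 + 128 + 16 + 4 → 0b11000110010100 (binary)
0b11000110010100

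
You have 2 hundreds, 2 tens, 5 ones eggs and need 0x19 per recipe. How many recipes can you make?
Convert 2 hundreds, 2 tens, 5 ones (place-value notation) → 2×100 + 2×10 + 5 = 225 (decimal)
Convert 0x19 (hexadecimal) → 1×16 + 9 = 25 (decimal)
Compute 225 ÷ 25 = 9
9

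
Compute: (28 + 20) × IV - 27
Convert IV (Roman numeral) → 4 (decimal)
Expression in decimal: (28 + 20) × 4 - 27
Parentheses first: 28 + 20 = 48
Multiply: 48 × 4 = 192
Subtract: 192 - 27 = 165
165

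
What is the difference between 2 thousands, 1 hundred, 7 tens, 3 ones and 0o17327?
Convert 2 thousands, 1 hundred, 7 tens, 3 ones (place-value notation) → 2×1000 + 1×100 + 7×10 + 3 = 2173 (decimal)
Convert 0o17327 (octal) → 1×4096 + 7×512 + 3×64 + 2×8 + 7 = 7895 (decimal)
Difference: |2173 - 7895| = 5722
5722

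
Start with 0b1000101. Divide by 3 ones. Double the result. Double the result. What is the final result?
Convert 0b1000101 (binary) → 64 + 4 + 1 = 69 (decimal)
Start: 69
Convert 3 ones (place-value notation) → 3 (decimal)
69 ÷ 3 = 23
23 × 2 = 46
46 × 2 = 92
92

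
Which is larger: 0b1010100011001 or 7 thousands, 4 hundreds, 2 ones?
Convert 0b1010100011001 (binary) → 4096 + 1024 + 256 + 16 + 8 + 1 = 5401 (decimal)
Convert 7 thousands, 4 hundreds, 2 ones (place-value notation) → 7×1000 + 4×100 + 2 = 7402 (decimal)
Compare 5401 vs 7402: larger = 7402
7402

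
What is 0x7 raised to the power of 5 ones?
Convert 0x7 (hexadecimal) → 7 (decimal)
Convert 5 ones (place-value notation) → 5 (decimal)
Compute 7 ^ 5 = 16807
16807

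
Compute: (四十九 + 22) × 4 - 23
Convert 四十九 (Chinese numeral) → 4×10 + 9 = 49 (decimal)
Expression in decimal: (49 + 22) × 4 - 23
Parentheses first: 49 + 22 = 71
Multiply: 71 × 4 = 284
Subtract: 284 - 23 = 261
261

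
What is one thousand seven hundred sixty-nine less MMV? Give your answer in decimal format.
Convert one thousand seven hundred sixty-nine (English words) → 1×1000 + 7×100 + 69 = 1769 (decimal)
Convert MMV (Roman numeral) → 1000 + 1000 + 5 = 2005 (decimal)
Compute 1769 - 2005 = -236
-236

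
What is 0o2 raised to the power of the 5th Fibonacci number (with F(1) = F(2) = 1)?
Convert 0o2 (octal) → 2 (decimal)
Convert the 5th Fibonacci number (with F(1) = F(2) = 1) (Fibonacci index) → 1, 1, 2, 3, 5 → 5 (decimal)
Compute 2 ^ 5 = 32
32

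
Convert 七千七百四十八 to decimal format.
Convert 七千七百四十八 (Chinese numeral) → 7×1000 + 7×100 + 4×10 + 8 = 7748 (decimal)
7748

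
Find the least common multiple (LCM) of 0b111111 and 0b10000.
Convert 0b111111 (binary) → 32 + 16 + 8 + 4 + 2 + 1 = 63 (decimal)
Convert 0b10000 (binary) → 16 (decimal)
Compute lcm(63, 16) = 1008
1008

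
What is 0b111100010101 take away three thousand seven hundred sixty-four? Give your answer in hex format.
Convert 0b111100010101 (binary) → 2048 + 1024 + 512 + 256 + 16 + 4 + 1 = 3861 (decimal)
Convert three thousand seven hundred sixty-four (English words) → 3×1000 + 7×100 + 64 = 3764 (decimal)
Compute 3861 - 3764 = 97
Convert 97 (decimal) → 97 = 6×16 + 1 → 0x61 (hexadecimal)
0x61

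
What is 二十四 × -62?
Convert 二十四 (Chinese numeral) → 2×10 + 4 = 24 (decimal)
Compute 24 × -62 = -1488
-1488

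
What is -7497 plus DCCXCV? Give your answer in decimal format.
Convert DCCXCV (Roman numeral) → 500 + 100 + 100 + 90 + 5 = 795 (decimal)
Compute -7497 + 795 = -6702
-6702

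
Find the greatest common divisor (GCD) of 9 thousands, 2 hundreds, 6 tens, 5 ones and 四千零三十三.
Convert 9 thousands, 2 hundreds, 6 tens, 5 ones (place-value notation) → 9×1000 + 2×100 + 6×10 + 5 = 9265 (decimal)
Convert 四千零三十三 (Chinese numeral) → 4×1000 + 3×10 + 3 = 4033 (decimal)
Compute gcd(9265, 4033) = 109
109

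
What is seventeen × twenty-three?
Convert seventeen (English words) → 17 (decimal)
Convert twenty-three (English words) → 23 (decimal)
Compute 17 × 23 = 391
391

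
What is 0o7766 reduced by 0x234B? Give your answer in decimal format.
Convert 0o7766 (octal) → 7×512 + 7×64 + 6×8 + 6 = 4086 (decimal)
Convert 0x234B (hexadecimal) → 2×4096 + 3×256 + 4×16 + 11 = 9035 (decimal)
Compute 4086 - 9035 = -4949
-4949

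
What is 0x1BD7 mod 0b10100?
Convert 0x1BD7 (hexadecimal) → 1×4096 + 11×256 + 13×16 + 7 = 7127 (decimal)
Convert 0b10100 (binary) → 16 + 4 = 20 (decimal)
Compute 7127 mod 20 = 7
7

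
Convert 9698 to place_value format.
Convert 9698 (decimal) → 9698 = 9×1000 + 6×100 + 9×10 + 8 → 9 thousands, 6 hundreds, 9 tens, 8 ones (place-value notation)
9 thousands, 6 hundreds, 9 tens, 8 ones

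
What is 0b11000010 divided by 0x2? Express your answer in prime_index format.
Convert 0b11000010 (binary) → 128 + 64 + 2 = 194 (decimal)
Convert 0x2 (hexadecimal) → 2 (decimal)
Compute 194 ÷ 2 = 97
Convert 97 (decimal) → the 25th prime (prime index)
the 25th prime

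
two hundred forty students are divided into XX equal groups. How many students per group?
Convert two hundred forty (English words) → 2×100 + 40 = 240 (decimal)
Convert XX (Roman numeral) → 10 + 10 = 20 (decimal)
Compute 240 ÷ 20 = 12
12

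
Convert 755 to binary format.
Convert 755 (decimal) → 755 = 512 + 128 + 64 + 32 + 16 + 2 + 1 → 0b1011110011 (binary)
0b1011110011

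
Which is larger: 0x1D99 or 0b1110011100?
Convert 0x1D99 (hexadecimal) → 1×4096 + 13×256 + 9×16 + 9 = 7577 (decimal)
Convert 0b1110011100 (binary) → 512 + 256 + 128 + 16 + 8 + 4 = 924 (decimal)
Compare 7577 vs 924: larger = 7577
7577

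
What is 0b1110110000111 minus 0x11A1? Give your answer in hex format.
Convert 0b1110110000111 (binary) → 4096 + 2048 + 1024 + 256 + 128 + 4 + 2 + 1 = 7559 (decimal)
Convert 0x11A1 (hexadecimal) → 1×4096 + 1×256 + 10×16 + 1 = 4513 (decimal)
Compute 7559 - 4513 = 3046
Convert 3046 (decimal) → 3046 = 11×256 + 14×16 + 6 → 0xBE6 (hexadecimal)
0xBE6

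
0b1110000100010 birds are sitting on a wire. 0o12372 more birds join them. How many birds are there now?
Convert 0b1110000100010 (binary) → 4096 + 2048 + 1024 + 32 + 2 = 7202 (decimal)
Convert 0o12372 (octal) → 1×4096 + 2×512 + 3×64 + 7×8 + 2 = 5370 (decimal)
Compute 7202 + 5370 = 12572
12572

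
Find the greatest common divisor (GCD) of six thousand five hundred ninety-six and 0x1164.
Convert six thousand five hundred ninety-six (English words) → 6×1000 + 5×100 + 96 = 6596 (decimal)
Convert 0x1164 (hexadecimal) → 1×4096 + 1×256 + 6×16 + 4 = 4452 (decimal)
Compute gcd(6596, 4452) = 4
4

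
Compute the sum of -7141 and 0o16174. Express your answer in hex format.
Convert 0o16174 (octal) → 1×4096 + 6×512 + 1×64 + 7×8 + 4 = 7292 (decimal)
Compute -7141 + 7292 = 151
Convert 151 (decimal) → 151 = 9×16 + 7 → 0x97 (hexadecimal)
0x97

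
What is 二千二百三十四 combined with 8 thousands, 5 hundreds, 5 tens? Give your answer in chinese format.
Convert 二千二百三十四 (Chinese numeral) → 2×1000 + 2×100 + 3×10 + 4 = 2234 (decimal)
Convert 8 thousands, 5 hundreds, 5 tens (place-value notation) → 8×1000 + 5×100 + 5×10 = 8550 (decimal)
Compute 2234 + 8550 = 10784
Convert 10784 (decimal) → 10784 = 1×10000 + 7×100 + 8×10 + 4 → 一万零七百八十四 (Chinese numeral)
一万零七百八十四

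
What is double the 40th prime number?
The 40th prime number = 173
Compute 173 × 2 = 346
346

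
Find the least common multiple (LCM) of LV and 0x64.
Convert LV (Roman numeral) → 50 + 5 = 55 (decimal)
Convert 0x64 (hexadecimal) → 6×16 + 4 = 100 (decimal)
Compute lcm(55, 100) = 1100
1100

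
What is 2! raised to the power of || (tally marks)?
Convert 2! (factorial) → 2 (decimal)
Convert || (tally marks) → 2 (decimal)
Compute 2 ^ 2 = 4
4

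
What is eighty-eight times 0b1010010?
Convert eighty-eight (English words) → 88 (decimal)
Convert 0b1010010 (binary) → 64 + 16 + 2 = 82 (decimal)
Compute 88 × 82 = 7216
7216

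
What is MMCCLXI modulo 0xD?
Convert MMCCLXI (Roman numeral) → 1000 + 1000 + 100 + 100 + 50 + 10 + 1 = 2261 (decimal)
Convert 0xD (hexadecimal) → 13 (decimal)
Compute 2261 mod 13 = 12
12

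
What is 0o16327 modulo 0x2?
Convert 0o16327 (octal) → 1×4096 + 6×512 + 3×64 + 2×8 + 7 = 7383 (decimal)
Convert 0x2 (hexadecimal) → 2 (decimal)
Compute 7383 mod 2 = 1
1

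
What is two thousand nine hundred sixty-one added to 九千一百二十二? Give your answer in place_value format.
Convert two thousand nine hundred sixty-one (English words) → 2×1000 + 9×100 + 61 = 2961 (decimal)
Convert 九千一百二十二 (Chinese numeral) → 9×1000 + 1×100 + 2×10 + 2 = 9122 (decimal)
Compute 2961 + 9122 = 12083
Convert 12083 (decimal) → 12083 = 12×1000 + 8×10 + 3 → 12 thousands, 8 tens, 3 ones (place-value notation)
12 thousands, 8 tens, 3 ones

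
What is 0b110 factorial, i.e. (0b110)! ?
Convert 0b110 (binary) → 4 + 2 = 6 (decimal)
Compute 6! = 720
720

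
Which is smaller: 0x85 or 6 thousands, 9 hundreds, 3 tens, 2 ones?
Convert 0x85 (hexadecimal) → 8×16 + 5 = 133 (decimal)
Convert 6 thousands, 9 hundreds, 3 tens, 2 ones (place-value notation) → 6×1000 + 9×100 + 3×10 + 2 = 6932 (decimal)
Compare 133 vs 6932: smaller = 133
133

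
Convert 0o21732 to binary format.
Convert 0o21732 (octal) → 2×4096 + 1×512 + 7×64 + 3×8 + 2 = 9178 (decimal)
Convert 9178 (decimal) → 9178 = 8192 + 512 + 256 + 128 + 64 + 16 + 8 + 2 → 0b10001111011010 (binary)
0b10001111011010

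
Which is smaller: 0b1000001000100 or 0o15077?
Convert 0b1000001000100 (binary) → 4096 + 64 + 4 = 4164 (decimal)
Convert 0o15077 (octal) → 1×4096 + 5×512 + 7×8 + 7 = 6719 (decimal)
Compare 4164 vs 6719: smaller = 4164
4164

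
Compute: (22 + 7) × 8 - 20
Parentheses first: 22 + 7 = 29
Multiply: 29 × 8 = 232
Subtract: 232 - 20 = 212
212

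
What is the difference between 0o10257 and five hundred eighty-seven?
Convert 0o10257 (octal) → 1×4096 + 2×64 + 5×8 + 7 = 4271 (decimal)
Convert five hundred eighty-seven (English words) → 5×100 + 87 = 587 (decimal)
Difference: |4271 - 587| = 3684
3684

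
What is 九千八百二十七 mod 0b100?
Convert 九千八百二十七 (Chinese numeral) → 9×1000 + 8×100 + 2×10 + 7 = 9827 (decimal)
Convert 0b100 (binary) → 4 (decimal)
Compute 9827 mod 4 = 3
3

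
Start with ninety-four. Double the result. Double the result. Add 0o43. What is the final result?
Convert ninety-four (English words) → 94 (decimal)
Start: 94
94 × 2 = 188
188 × 2 = 376
Convert 0o43 (octal) → 4×8 + 3 = 35 (decimal)
376 + 35 = 411
411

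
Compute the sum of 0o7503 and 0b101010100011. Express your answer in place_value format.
Convert 0o7503 (octal) → 7×512 + 5×64 + 3 = 3907 (decimal)
Convert 0b101010100011 (binary) → 2048 + 512 + 128 + 32 + 2 + 1 = 2723 (decimal)
Compute 3907 + 2723 = 6630
Convert 6630 (decimal) → 6630 = 6×1000 + 6×100 + 3×10 → 6 thousands, 6 hundreds, 3 tens (place-value notation)
6 thousands, 6 hundreds, 3 tens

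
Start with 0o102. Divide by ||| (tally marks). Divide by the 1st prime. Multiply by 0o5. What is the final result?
Convert 0o102 (octal) → 1×64 + 2 = 66 (decimal)
Start: 66
Convert ||| (tally marks) → 3 (decimal)
66 ÷ 3 = 22
Convert the 1st prime (prime index) → 2 (decimal)
22 ÷ 2 = 11
Convert 0o5 (octal) → 5 (decimal)
11 × 5 = 55
55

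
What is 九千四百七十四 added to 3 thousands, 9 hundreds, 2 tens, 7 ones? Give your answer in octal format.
Convert 九千四百七十四 (Chinese numeral) → 9×1000 + 4×100 + 7×10 + 4 = 9474 (decimal)
Convert 3 thousands, 9 hundreds, 2 tens, 7 ones (place-value notation) → 3×1000 + 9×100 + 2×10 + 7 = 3927 (decimal)
Compute 9474 + 3927 = 13401
Convert 13401 (decimal) → 13401 = 3×4096 + 2×512 + 1×64 + 3×8 + 1 → 0o32131 (octal)
0o32131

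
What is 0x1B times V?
Convert 0x1B (hexadecimal) → 1×16 + 11 = 27 (decimal)
Convert V (Roman numeral) → 5 (decimal)
Compute 27 × 5 = 135
135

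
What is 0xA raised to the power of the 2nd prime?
Convert 0xA (hexadecimal) → 10 (decimal)
Convert the 2nd prime (prime index) → 3 (decimal)
Compute 10 ^ 3 = 1000
1000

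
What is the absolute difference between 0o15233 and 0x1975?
Convert 0o15233 (octal) → 1×4096 + 5×512 + 2×64 + 3×8 + 3 = 6811 (decimal)
Convert 0x1975 (hexadecimal) → 1×4096 + 9×256 + 7×16 + 5 = 6517 (decimal)
Compute |6811 - 6517| = 294
294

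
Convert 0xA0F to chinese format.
Convert 0xA0F (hexadecimal) → 10×256 + 15 = 2575 (decimal)
Convert 2575 (decimal) → 2575 = 2×1000 + 5×100 + 7×10 + 5 → 二千五百七十五 (Chinese numeral)
二千五百七十五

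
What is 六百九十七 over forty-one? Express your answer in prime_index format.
Convert 六百九十七 (Chinese numeral) → 6×100 + 9×10 + 7 = 697 (decimal)
Convert forty-one (English words) → 41 (decimal)
Compute 697 ÷ 41 = 17
Convert 17 (decimal) → the 7th prime (prime index)
the 7th prime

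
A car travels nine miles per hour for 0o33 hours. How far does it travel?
Convert nine (English words) → 9 (decimal)
Convert 0o33 (octal) → 3×8 + 3 = 27 (decimal)
Compute 9 × 27 = 243
243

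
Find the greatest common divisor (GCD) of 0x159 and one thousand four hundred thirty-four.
Convert 0x159 (hexadecimal) → 1×256 + 5×16 + 9 = 345 (decimal)
Convert one thousand four hundred thirty-four (English words) → 1×1000 + 4×100 + 34 = 1434 (decimal)
Compute gcd(345, 1434) = 3
3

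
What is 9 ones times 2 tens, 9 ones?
Convert 9 ones (place-value notation) → 9 (decimal)
Convert 2 tens, 9 ones (place-value notation) → 2×10 + 9 = 29 (decimal)
Compute 9 × 29 = 261
261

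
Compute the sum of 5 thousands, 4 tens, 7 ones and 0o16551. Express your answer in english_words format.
Convert 5 thousands, 4 tens, 7 ones (place-value notation) → 5×1000 + 4×10 + 7 = 5047 (decimal)
Convert 0o16551 (octal) → 1×4096 + 6×512 + 5×64 + 5×8 + 1 = 7529 (decimal)
Compute 5047 + 7529 = 12576
Convert 12576 (decimal) → 12576 = 12×1000 + 5×100 + 76 → twelve thousand five hundred seventy-six (English words)
twelve thousand five hundred seventy-six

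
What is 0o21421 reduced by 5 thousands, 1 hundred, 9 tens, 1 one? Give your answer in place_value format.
Convert 0o21421 (octal) → 2×4096 + 1×512 + 4×64 + 2×8 + 1 = 8977 (decimal)
Convert 5 thousands, 1 hundred, 9 tens, 1 one (place-value notation) → 5×1000 + 1×100 + 9×10 + 1 = 5191 (decimal)
Compute 8977 - 5191 = 3786
Convert 3786 (decimal) → 3786 = 3×1000 + 7×100 + 8×10 + 6 → 3 thousands, 7 hundreds, 8 tens, 6 ones (place-value notation)
3 thousands, 7 hundreds, 8 tens, 6 ones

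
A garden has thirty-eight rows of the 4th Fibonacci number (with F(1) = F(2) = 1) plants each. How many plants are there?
Convert the 4th Fibonacci number (with F(1) = F(2) = 1) (Fibonacci index) → 1, 1, 2, 3 → 3 (decimal)
Convert thirty-eight (English words) → 38 (decimal)
Compute 3 × 38 = 114
114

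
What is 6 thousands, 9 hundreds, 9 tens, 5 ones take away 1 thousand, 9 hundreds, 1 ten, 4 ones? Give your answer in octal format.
Convert 6 thousands, 9 hundreds, 9 tens, 5 ones (place-value notation) → 6×1000 + 9×100 + 9×10 + 5 = 6995 (decimal)
Convert 1 thousand, 9 hundreds, 1 ten, 4 ones (place-value notation) → 1×1000 + 9×100 + 1×10 + 4 = 1914 (decimal)
Compute 6995 - 1914 = 5081
Convert 5081 (decimal) → 5081 = 1×4096 + 1×512 + 7×64 + 3×8 + 1 → 0o11731 (octal)
0o11731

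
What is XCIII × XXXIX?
Convert XCIII (Roman numeral) → 90 + 1 + 1 + 1 = 93 (decimal)
Convert XXXIX (Roman numeral) → 10 + 10 + 10 + 9 = 39 (decimal)
Compute 93 × 39 = 3627
3627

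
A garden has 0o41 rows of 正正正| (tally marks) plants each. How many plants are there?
Convert 正正正| (tally marks) → 5 + 5 + 5 + 1 = 16 (decimal)
Convert 0o41 (octal) → 4×8 + 1 = 33 (decimal)
Compute 16 × 33 = 528
528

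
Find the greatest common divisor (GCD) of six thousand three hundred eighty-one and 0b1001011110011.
Convert six thousand three hundred eighty-one (English words) → 6×1000 + 3×100 + 81 = 6381 (decimal)
Convert 0b1001011110011 (binary) → 4096 + 512 + 128 + 64 + 32 + 16 + 2 + 1 = 4851 (decimal)
Compute gcd(6381, 4851) = 9
9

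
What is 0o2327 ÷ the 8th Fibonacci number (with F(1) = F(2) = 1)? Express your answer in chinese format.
Convert 0o2327 (octal) → 2×512 + 3×64 + 2×8 + 7 = 1239 (decimal)
Convert the 8th Fibonacci number (with F(1) = F(2) = 1) (Fibonacci index) → 1, 1, 2, 3, 5, 8, 13, 21 → 21 (decimal)
Compute 1239 ÷ 21 = 59
Convert 59 (decimal) → 59 = 5×10 + 9 → 五十九 (Chinese numeral)
五十九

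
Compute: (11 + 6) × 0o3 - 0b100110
Convert 0o3 (octal) → 3 (decimal)
Convert 0b100110 (binary) → 32 + 4 + 2 = 38 (decimal)
Expression in decimal: (11 + 6) × 3 - 38
Parentheses first: 11 + 6 = 17
Multiply: 17 × 3 = 51
Subtract: 51 - 38 = 13
13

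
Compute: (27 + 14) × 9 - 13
Parentheses first: 27 + 14 = 41
Multiply: 41 × 9 = 369
Subtract: 369 - 13 = 356
356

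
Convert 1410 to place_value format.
Convert 1410 (decimal) → 1410 = 1×1000 + 4×100 + 1×10 → 1 thousand, 4 hundreds, 1 ten (place-value notation)
1 thousand, 4 hundreds, 1 ten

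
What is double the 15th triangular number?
The 15th triangular number = 15×16/2 = 120
Compute 120 × 2 = 240
240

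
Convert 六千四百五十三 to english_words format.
Convert 六千四百五十三 (Chinese numeral) → 6×1000 + 4×100 + 5×10 + 3 = 6453 (decimal)
Convert 6453 (decimal) → 6453 = 6×1000 + 4×100 + 53 → six thousand four hundred fifty-three (English words)
six thousand four hundred fifty-three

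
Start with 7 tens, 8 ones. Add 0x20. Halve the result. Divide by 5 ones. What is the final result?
Convert 7 tens, 8 ones (place-value notation) → 7×10 + 8 = 78 (decimal)
Start: 78
Convert 0x20 (hexadecimal) → 2×16 = 32 (decimal)
78 + 32 = 110
110 ÷ 2 = 55
Convert 5 ones (place-value notation) → 5 (decimal)
55 ÷ 5 = 11
11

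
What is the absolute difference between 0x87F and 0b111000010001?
Convert 0x87F (hexadecimal) → 8×256 + 7×16 + 15 = 2175 (decimal)
Convert 0b111000010001 (binary) → 2048 + 1024 + 512 + 16 + 1 = 3601 (decimal)
Compute |2175 - 3601| = 1426
1426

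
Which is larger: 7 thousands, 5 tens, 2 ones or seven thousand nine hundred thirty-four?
Convert 7 thousands, 5 tens, 2 ones (place-value notation) → 7×1000 + 5×10 + 2 = 7052 (decimal)
Convert seven thousand nine hundred thirty-four (English words) → 7×1000 + 9×100 + 34 = 7934 (decimal)
Compare 7052 vs 7934: larger = 7934
7934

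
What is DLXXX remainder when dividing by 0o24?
Convert DLXXX (Roman numeral) → 500 + 50 + 10 + 10 + 10 = 580 (decimal)
Convert 0o24 (octal) → 2×8 + 4 = 20 (decimal)
Compute 580 mod 20 = 0
0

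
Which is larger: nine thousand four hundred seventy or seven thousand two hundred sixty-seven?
Convert nine thousand four hundred seventy (English words) → 9×1000 + 4×100 + 70 = 9470 (decimal)
Convert seven thousand two hundred sixty-seven (English words) → 7×1000 + 2×100 + 67 = 7267 (decimal)
Compare 9470 vs 7267: larger = 9470
9470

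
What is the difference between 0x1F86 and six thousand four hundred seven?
Convert 0x1F86 (hexadecimal) → 1×4096 + 15×256 + 8×16 + 6 = 8070 (decimal)
Convert six thousand four hundred seven (English words) → 6×1000 + 4×100 + 7 = 6407 (decimal)
Difference: |8070 - 6407| = 1663
1663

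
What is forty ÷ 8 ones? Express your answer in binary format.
Convert forty (English words) → 40 (decimal)
Convert 8 ones (place-value notation) → 8 (decimal)
Compute 40 ÷ 8 = 5
Convert 5 (decimal) → 5 = 4 + 1 → 0b101 (binary)
0b101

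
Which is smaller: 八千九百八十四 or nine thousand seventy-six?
Convert 八千九百八十四 (Chinese numeral) → 8×1000 + 9×100 + 8×10 + 4 = 8984 (decimal)
Convert nine thousand seventy-six (English words) → 9×1000 + 76 = 9076 (decimal)
Compare 8984 vs 9076: smaller = 8984
8984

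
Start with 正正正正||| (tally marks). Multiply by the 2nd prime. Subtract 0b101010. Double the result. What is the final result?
Convert 正正正正||| (tally marks) → 5 + 5 + 5 + 5 + 3 = 23 (decimal)
Start: 23
Convert the 2nd prime (prime index) → 3 (decimal)
23 × 3 = 69
Convert 0b101010 (binary) → 32 + 8 + 2 = 42 (decimal)
69 - 42 = 27
27 × 2 = 54
54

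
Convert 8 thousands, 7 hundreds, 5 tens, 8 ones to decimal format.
Convert 8 thousands, 7 hundreds, 5 tens, 8 ones (place-value notation) → 8×1000 + 7×100 + 5×10 + 8 = 8758 (decimal)
8758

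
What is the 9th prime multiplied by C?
Convert the 9th prime (prime index) → 23 (decimal)
Convert C (Roman numeral) → 100 (decimal)
Compute 23 × 100 = 2300
2300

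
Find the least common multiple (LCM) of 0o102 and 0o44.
Convert 0o102 (octal) → 1×64 + 2 = 66 (decimal)
Convert 0o44 (octal) → 4×8 + 4 = 36 (decimal)
Compute lcm(66, 36) = 396
396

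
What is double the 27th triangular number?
The 27th triangular number = 27×28/2 = 378
Compute 378 × 2 = 756
756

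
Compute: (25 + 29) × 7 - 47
Parentheses first: 25 + 29 = 54
Multiply: 54 × 7 = 378
Subtract: 378 - 47 = 331
331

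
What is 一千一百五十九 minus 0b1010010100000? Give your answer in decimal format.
Convert 一千一百五十九 (Chinese numeral) → 1×1000 + 1×100 + 5×10 + 9 = 1159 (decimal)
Convert 0b1010010100000 (binary) → 4096 + 1024 + 128 + 32 = 5280 (decimal)
Compute 1159 - 5280 = -4121
-4121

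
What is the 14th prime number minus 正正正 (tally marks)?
The 14th prime number = 43
Convert 正正正 (tally marks) → 5 + 5 + 5 = 15 (decimal)
Compute 43 - 15 = 28
28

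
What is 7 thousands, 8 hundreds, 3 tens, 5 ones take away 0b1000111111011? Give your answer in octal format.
Convert 7 thousands, 8 hundreds, 3 tens, 5 ones (place-value notation) → 7×1000 + 8×100 + 3×10 + 5 = 7835 (decimal)
Convert 0b1000111111011 (binary) → 4096 + 256 + 128 + 64 + 32 + 16 + 8 + 2 + 1 = 4603 (decimal)
Compute 7835 - 4603 = 3232
Convert 3232 (decimal) → 3232 = 6×512 + 2×64 + 4×8 → 0o6240 (octal)
0o6240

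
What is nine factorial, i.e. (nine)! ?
Convert nine (English words) → 9 (decimal)
Compute 9! = 362880
362880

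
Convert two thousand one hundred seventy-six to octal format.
Convert two thousand one hundred seventy-six (English words) → 2×1000 + 1×100 + 76 = 2176 (decimal)
Convert 2176 (decimal) → 2176 = 4×512 + 2×64 → 0o4200 (octal)
0o4200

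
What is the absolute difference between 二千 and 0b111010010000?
Convert 二千 (Chinese numeral) → 2×1000 = 2000 (decimal)
Convert 0b111010010000 (binary) → 2048 + 1024 + 512 + 128 + 16 = 3728 (decimal)
Compute |2000 - 3728| = 1728
1728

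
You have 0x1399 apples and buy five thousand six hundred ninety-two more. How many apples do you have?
Convert 0x1399 (hexadecimal) → 1×4096 + 3×256 + 9×16 + 9 = 5017 (decimal)
Convert five thousand six hundred ninety-two (English words) → 5×1000 + 6×100 + 92 = 5692 (decimal)
Compute 5017 + 5692 = 10709
10709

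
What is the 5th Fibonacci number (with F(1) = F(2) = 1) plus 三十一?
The 5th Fibonacci number (with F(1) = F(2) = 1): 1, 1, 2, 3, 5 → 5
Convert 三十一 (Chinese numeral) → 3×10 + 1 = 31 (decimal)
Compute 5 + 31 = 36
36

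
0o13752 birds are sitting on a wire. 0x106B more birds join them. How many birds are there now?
Convert 0o13752 (octal) → 1×4096 + 3×512 + 7×64 + 5×8 + 2 = 6122 (decimal)
Convert 0x106B (hexadecimal) → 1×4096 + 6×16 + 11 = 4203 (decimal)
Compute 6122 + 4203 = 10325
10325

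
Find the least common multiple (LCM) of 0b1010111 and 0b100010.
Convert 0b1010111 (binary) → 64 + 16 + 4 + 2 + 1 = 87 (decimal)
Convert 0b100010 (binary) → 32 + 2 = 34 (decimal)
Compute lcm(87, 34) = 2958
2958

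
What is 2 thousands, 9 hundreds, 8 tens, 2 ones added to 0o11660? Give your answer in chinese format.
Convert 2 thousands, 9 hundreds, 8 tens, 2 ones (place-value notation) → 2×1000 + 9×100 + 8×10 + 2 = 2982 (decimal)
Convert 0o11660 (octal) → 1×4096 + 1×512 + 6×64 + 6×8 = 5040 (decimal)
Compute 2982 + 5040 = 8022
Convert 8022 (decimal) → 8022 = 8×1000 + 2×10 + 2 → 八千零二十二 (Chinese numeral)
八千零二十二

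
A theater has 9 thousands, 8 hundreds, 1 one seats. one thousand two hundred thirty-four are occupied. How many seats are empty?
Convert 9 thousands, 8 hundreds, 1 one (place-value notation) → 9×1000 + 8×100 + 1 = 9801 (decimal)
Convert one thousand two hundred thirty-four (English words) → 1×1000 + 2×100 + 34 = 1234 (decimal)
Compute 9801 - 1234 = 8567
8567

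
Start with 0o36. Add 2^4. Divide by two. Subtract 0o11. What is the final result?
Convert 0o36 (octal) → 3×8 + 6 = 30 (decimal)
Start: 30
Convert 2^4 (power) → 16 (decimal)
30 + 16 = 46
Convert two (English words) → 2 (decimal)
46 ÷ 2 = 23
Convert 0o11 (octal) → 1×8 + 1 = 9 (decimal)
23 - 9 = 14
14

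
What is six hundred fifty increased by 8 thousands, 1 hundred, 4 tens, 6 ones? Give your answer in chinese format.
Convert six hundred fifty (English words) → 6×100 + 50 = 650 (decimal)
Convert 8 thousands, 1 hundred, 4 tens, 6 ones (place-value notation) → 8×1000 + 1×100 + 4×10 + 6 = 8146 (decimal)
Compute 650 + 8146 = 8796
Convert 8796 (decimal) → 8796 = 8×1000 + 7×100 + 9×10 + 6 → 八千七百九十六 (Chinese numeral)
八千七百九十六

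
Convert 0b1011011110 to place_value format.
Convert 0b1011011110 (binary) → 512 + 128 + 64 + 16 + 8 + 4 + 2 = 734 (decimal)
Convert 734 (decimal) → 734 = 7×100 + 3×10 + 4 → 7 hundreds, 3 tens, 4 ones (place-value notation)
7 hundreds, 3 tens, 4 ones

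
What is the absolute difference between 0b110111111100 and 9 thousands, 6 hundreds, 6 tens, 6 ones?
Convert 0b110111111100 (binary) → 2048 + 1024 + 256 + 128 + 64 + 32 + 16 + 8 + 4 = 3580 (decimal)
Convert 9 thousands, 6 hundreds, 6 tens, 6 ones (place-value notation) → 9×1000 + 6×100 + 6×10 + 6 = 9666 (decimal)
Compute |3580 - 9666| = 6086
6086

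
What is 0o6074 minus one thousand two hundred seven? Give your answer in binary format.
Convert 0o6074 (octal) → 6×512 + 7×8 + 4 = 3132 (decimal)
Convert one thousand two hundred seven (English words) → 1×1000 + 2×100 + 7 = 1207 (decimal)
Compute 3132 - 1207 = 1925
Convert 1925 (decimal) → 1925 = 1024 + 512 + 256 + 128 + 4 + 1 → 0b11110000101 (binary)
0b11110000101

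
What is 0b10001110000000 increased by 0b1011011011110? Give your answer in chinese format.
Convert 0b10001110000000 (binary) → 8192 + 512 + 256 + 128 = 9088 (decimal)
Convert 0b1011011011110 (binary) → 4096 + 1024 + 512 + 128 + 64 + 16 + 8 + 4 + 2 = 5854 (decimal)
Compute 9088 + 5854 = 14942
Convert 14942 (decimal) → 14942 = 1×10000 + 4×1000 + 9×100 + 4×10 + 2 → 一万四千九百四十二 (Chinese numeral)
一万四千九百四十二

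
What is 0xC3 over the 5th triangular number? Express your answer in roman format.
Convert 0xC3 (hexadecimal) → 12×16 + 3 = 195 (decimal)
Convert the 5th triangular number (triangular index) → 5×6/2 = 15 (decimal)
Compute 195 ÷ 15 = 13
Convert 13 (decimal) → 13 = 10 + 1 + 1 + 1 → XIII (Roman numeral)
XIII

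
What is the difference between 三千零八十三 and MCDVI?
Convert 三千零八十三 (Chinese numeral) → 3×1000 + 8×10 + 3 = 3083 (decimal)
Convert MCDVI (Roman numeral) → 1000 + 400 + 5 + 1 = 1406 (decimal)
Difference: |3083 - 1406| = 1677
1677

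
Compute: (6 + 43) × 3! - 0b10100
Convert 3! (factorial) → 6 (decimal)
Convert 0b10100 (binary) → 16 + 4 = 20 (decimal)
Expression in decimal: (6 + 43) × 6 - 20
Parentheses first: 6 + 43 = 49
Multiply: 49 × 6 = 294
Subtract: 294 - 20 = 274
274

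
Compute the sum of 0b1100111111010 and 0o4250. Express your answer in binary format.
Convert 0b1100111111010 (binary) → 4096 + 2048 + 256 + 128 + 64 + 32 + 16 + 8 + 2 = 6650 (decimal)
Convert 0o4250 (octal) → 4×512 + 2×64 + 5×8 = 2216 (decimal)
Compute 6650 + 2216 = 8866
Convert 8866 (decimal) → 8866 = 8192 + 512 + 128 + 32 + 2 → 0b10001010100010 (binary)
0b10001010100010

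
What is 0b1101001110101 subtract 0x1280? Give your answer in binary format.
Convert 0b1101001110101 (binary) → 4096 + 2048 + 512 + 64 + 32 + 16 + 4 + 1 = 6773 (decimal)
Convert 0x1280 (hexadecimal) → 1×4096 + 2×256 + 8×16 = 4736 (decimal)
Compute 6773 - 4736 = 2037
Convert 2037 (decimal) → 2037 = 1024 + 512 + 256 + 128 + 64 + 32 + 16 + 4 + 1 → 0b11111110101 (binary)
0b11111110101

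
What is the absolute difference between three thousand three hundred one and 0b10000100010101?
Convert three thousand three hundred one (English words) → 3×1000 + 3×100 + 1 = 3301 (decimal)
Convert 0b10000100010101 (binary) → 8192 + 256 + 16 + 4 + 1 = 8469 (decimal)
Compute |3301 - 8469| = 5168
5168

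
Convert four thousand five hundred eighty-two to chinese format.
Convert four thousand five hundred eighty-two (English words) → 4×1000 + 5×100 + 82 = 4582 (decimal)
Convert 4582 (decimal) → 4582 = 4×1000 + 5×100 + 8×10 + 2 → 四千五百八十二 (Chinese numeral)
四千五百八十二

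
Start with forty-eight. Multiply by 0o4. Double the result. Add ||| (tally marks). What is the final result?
Convert forty-eight (English words) → 48 (decimal)
Start: 48
Convert 0o4 (octal) → 4 (decimal)
48 × 4 = 192
192 × 2 = 384
Convert ||| (tally marks) → 3 (decimal)
384 + 3 = 387
387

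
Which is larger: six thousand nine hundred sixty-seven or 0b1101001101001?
Convert six thousand nine hundred sixty-seven (English words) → 6×1000 + 9×100 + 67 = 6967 (decimal)
Convert 0b1101001101001 (binary) → 4096 + 2048 + 512 + 64 + 32 + 8 + 1 = 6761 (decimal)
Compare 6967 vs 6761: larger = 6967
6967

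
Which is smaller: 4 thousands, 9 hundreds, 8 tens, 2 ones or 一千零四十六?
Convert 4 thousands, 9 hundreds, 8 tens, 2 ones (place-value notation) → 4×1000 + 9×100 + 8×10 + 2 = 4982 (decimal)
Convert 一千零四十六 (Chinese numeral) → 1×1000 + 4×10 + 6 = 1046 (decimal)
Compare 4982 vs 1046: smaller = 1046
1046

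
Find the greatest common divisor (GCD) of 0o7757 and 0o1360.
Convert 0o7757 (octal) → 7×512 + 7×64 + 5×8 + 7 = 4079 (decimal)
Convert 0o1360 (octal) → 1×512 + 3×64 + 6×8 = 752 (decimal)
Compute gcd(4079, 752) = 1
1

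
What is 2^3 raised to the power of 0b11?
Convert 2^3 (power) → 8 (decimal)
Convert 0b11 (binary) → 2 + 1 = 3 (decimal)
Compute 8 ^ 3 = 512
512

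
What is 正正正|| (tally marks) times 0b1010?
Convert 正正正|| (tally marks) → 5 + 5 + 5 + 2 = 17 (decimal)
Convert 0b1010 (binary) → 8 + 2 = 10 (decimal)
Compute 17 × 10 = 170
170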